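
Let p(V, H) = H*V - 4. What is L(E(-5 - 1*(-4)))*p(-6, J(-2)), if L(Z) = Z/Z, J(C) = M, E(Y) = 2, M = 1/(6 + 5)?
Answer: -50/11 ≈ -4.5455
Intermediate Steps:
M = 1/11 ≈ 0.090909
J(C) = 1/11
p(V, H) = -4 + H*V
L(Z) = 1
L(E(-5 - 1*(-4)))*p(-6, J(-2)) = 1*(-4 + (1/11)*(-6)) = 1*(-4 - 6/11) = 1*(-50/11) = -50/11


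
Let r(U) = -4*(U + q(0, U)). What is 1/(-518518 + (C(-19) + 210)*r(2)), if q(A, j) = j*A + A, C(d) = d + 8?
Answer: -1/520110 ≈ -1.9227e-6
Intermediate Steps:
C(d) = 8 + d
q(A, j) = A + A*j (q(A, j) = A*j + A = A + A*j)
r(U) = -4*U (r(U) = -4*(U + 0*(1 + U)) = -4*(U + 0) = -4*U)
1/(-518518 + (C(-19) + 210)*r(2)) = 1/(-518518 + ((8 - 19) + 210)*(-4*2)) = 1/(-518518 + (-11 + 210)*(-8)) = 1/(-518518 + 199*(-8)) = 1/(-518518 - 1592) = 1/(-520110) = -1/520110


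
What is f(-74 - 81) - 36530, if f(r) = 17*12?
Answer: -36326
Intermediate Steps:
f(r) = 204
f(-74 - 81) - 36530 = 204 - 36530 = -36326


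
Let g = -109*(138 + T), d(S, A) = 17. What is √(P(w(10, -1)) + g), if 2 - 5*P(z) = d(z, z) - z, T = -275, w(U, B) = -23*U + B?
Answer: √372095/5 ≈ 122.00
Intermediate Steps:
w(U, B) = B - 23*U
g = 14933 (g = -109*(138 - 275) = -109*(-137) = 14933)
P(z) = -3 + z/5 (P(z) = ⅖ - (17 - z)/5 = ⅖ + (-17/5 + z/5) = -3 + z/5)
√(P(w(10, -1)) + g) = √((-3 + (-1 - 23*10)/5) + 14933) = √((-3 + (-1 - 230)/5) + 14933) = √((-3 + (⅕)*(-231)) + 14933) = √((-3 - 231/5) + 14933) = √(-246/5 + 14933) = √(74419/5) = √372095/5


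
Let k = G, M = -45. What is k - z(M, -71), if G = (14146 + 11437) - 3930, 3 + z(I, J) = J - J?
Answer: 21656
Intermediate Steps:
z(I, J) = -3 (z(I, J) = -3 + (J - J) = -3 + 0 = -3)
G = 21653 (G = 25583 - 3930 = 21653)
k = 21653
k - z(M, -71) = 21653 - 1*(-3) = 21653 + 3 = 21656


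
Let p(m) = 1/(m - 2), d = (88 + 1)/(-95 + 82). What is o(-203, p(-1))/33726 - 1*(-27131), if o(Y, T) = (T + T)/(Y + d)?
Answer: 3744262273765/138006792 ≈ 27131.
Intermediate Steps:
d = -89/13 (d = 89/(-13) = 89*(-1/13) = -89/13 ≈ -6.8462)
p(m) = 1/(-2 + m)
o(Y, T) = 2*T/(-89/13 + Y) (o(Y, T) = (T + T)/(Y - 89/13) = (2*T)/(-89/13 + Y) = 2*T/(-89/13 + Y))
o(-203, p(-1))/33726 - 1*(-27131) = (26/((-2 - 1)*(-89 + 13*(-203))))/33726 - 1*(-27131) = (26/(-3*(-89 - 2639)))*(1/33726) + 27131 = (26*(-⅓)/(-2728))*(1/33726) + 27131 = (26*(-⅓)*(-1/2728))*(1/33726) + 27131 = (13/4092)*(1/33726) + 27131 = 13/138006792 + 27131 = 3744262273765/138006792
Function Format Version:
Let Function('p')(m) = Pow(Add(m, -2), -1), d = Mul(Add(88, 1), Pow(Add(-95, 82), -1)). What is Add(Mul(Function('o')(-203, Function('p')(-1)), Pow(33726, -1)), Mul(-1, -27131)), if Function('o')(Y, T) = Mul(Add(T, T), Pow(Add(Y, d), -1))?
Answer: Rational(3744262273765, 138006792) ≈ 27131.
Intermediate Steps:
d = Rational(-89, 13) (d = Mul(89, Pow(-13, -1)) = Mul(89, Rational(-1, 13)) = Rational(-89, 13) ≈ -6.8462)
Function('p')(m) = Pow(Add(-2, m), -1)
Function('o')(Y, T) = Mul(2, T, Pow(Add(Rational(-89, 13), Y), -1)) (Function('o')(Y, T) = Mul(Add(T, T), Pow(Add(Y, Rational(-89, 13)), -1)) = Mul(Mul(2, T), Pow(Add(Rational(-89, 13), Y), -1)) = Mul(2, T, Pow(Add(Rational(-89, 13), Y), -1)))
Add(Mul(Function('o')(-203, Function('p')(-1)), Pow(33726, -1)), Mul(-1, -27131)) = Add(Mul(Mul(26, Pow(Add(-2, -1), -1), Pow(Add(-89, Mul(13, -203)), -1)), Pow(33726, -1)), Mul(-1, -27131)) = Add(Mul(Mul(26, Pow(-3, -1), Pow(Add(-89, -2639), -1)), Rational(1, 33726)), 27131) = Add(Mul(Mul(26, Rational(-1, 3), Pow(-2728, -1)), Rational(1, 33726)), 27131) = Add(Mul(Mul(26, Rational(-1, 3), Rational(-1, 2728)), Rational(1, 33726)), 27131) = Add(Mul(Rational(13, 4092), Rational(1, 33726)), 27131) = Add(Rational(13, 138006792), 27131) = Rational(3744262273765, 138006792)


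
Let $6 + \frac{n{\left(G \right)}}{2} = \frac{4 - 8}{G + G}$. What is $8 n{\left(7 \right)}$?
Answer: $- \frac{704}{7} \approx -100.57$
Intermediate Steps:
$n{\left(G \right)} = -12 - \frac{4}{G}$ ($n{\left(G \right)} = -12 + 2 \frac{4 - 8}{G + G} = -12 + 2 \frac{4 - 8}{2 G} = -12 + 2 \left(4 - 8\right) \frac{1}{2 G} = -12 + 2 \left(- 4 \frac{1}{2 G}\right) = -12 + 2 \left(- \frac{2}{G}\right) = -12 - \frac{4}{G}$)
$8 n{\left(7 \right)} = 8 \left(-12 - \frac{4}{7}\right) = 8 \left(- \frac{88}{7}\right) = - \frac{704}{7}$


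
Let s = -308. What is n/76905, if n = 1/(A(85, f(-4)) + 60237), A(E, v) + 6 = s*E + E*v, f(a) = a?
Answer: 1/2592544455 ≈ 3.8572e-10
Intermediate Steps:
A(E, v) = -6 - 308*E + E*v (A(E, v) = -6 + (-308*E + E*v) = -6 - 308*E + E*v)
n = 1/33711 (n = 1/((-6 - 308*85 + 85*(-4)) + 60237) = 1/((-6 - 26180 - 340) + 60237) = 1/(-26526 + 60237) = 1/33711 ≈ 2.9664e-5)
n/76905 = (1/33711)/76905 = (1/33711)*(1/76905) = 1/2592544455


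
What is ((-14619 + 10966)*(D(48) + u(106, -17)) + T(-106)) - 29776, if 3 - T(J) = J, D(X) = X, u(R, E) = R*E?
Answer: 6377695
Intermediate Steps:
u(R, E) = E*R
T(J) = 3 - J
((-14619 + 10966)*(D(48) + u(106, -17)) + T(-106)) - 29776 = ((-14619 + 10966)*(48 - 17*106) + (3 - 1*(-106))) - 29776 = (-3653*(48 - 1802) + (3 + 106)) - 29776 = (-3653*(-1754) + 109) - 29776 = (6407362 + 109) - 29776 = 6407471 - 29776 = 6377695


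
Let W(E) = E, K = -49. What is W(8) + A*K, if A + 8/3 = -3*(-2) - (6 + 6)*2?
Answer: 3062/3 ≈ 1020.7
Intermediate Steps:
A = -62/3 (A = -8/3 + (-3*(-2) - (6 + 6)*2) = -8/3 + (6 - 12*2) = -8/3 + (6 - 1*24) = -8/3 + (6 - 24) = -8/3 - 18 = -62/3 ≈ -20.667)
W(8) + A*K = 8 - 62/3*(-49) = 8 + 3038/3 = 3062/3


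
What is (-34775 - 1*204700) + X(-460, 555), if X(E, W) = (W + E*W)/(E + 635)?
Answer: -8432574/35 ≈ -2.4093e+5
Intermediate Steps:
X(E, W) = (W + E*W)/(635 + E)
(-34775 - 1*204700) + X(-460, 555) = (-34775 - 1*204700) + 555*(1 - 460)/(635 - 460) = (-34775 - 204700) + 555*(-459)/175 = -239475 + 555*(1/175)*(-459) = -239475 - 50949/35 = -8432574/35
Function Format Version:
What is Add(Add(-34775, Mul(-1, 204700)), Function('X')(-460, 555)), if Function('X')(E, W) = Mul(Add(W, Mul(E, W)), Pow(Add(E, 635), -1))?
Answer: Rational(-8432574, 35) ≈ -2.4093e+5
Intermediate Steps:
Function('X')(E, W) = Mul(Pow(Add(635, E), -1), Add(W, Mul(E, W))) (Function('X')(E, W) = Mul(Add(W, Mul(E, W)), Pow(Add(635, E), -1)) = Mul(Pow(Add(635, E), -1), Add(W, Mul(E, W))))
Add(Add(-34775, Mul(-1, 204700)), Function('X')(-460, 555)) = Add(Add(-34775, Mul(-1, 204700)), Mul(555, Pow(Add(635, -460), -1), Add(1, -460))) = Add(Add(-34775, -204700), Mul(555, Pow(175, -1), -459)) = Add(-239475, Mul(555, Rational(1, 175), -459)) = Add(-239475, Rational(-50949, 35)) = Rational(-8432574, 35)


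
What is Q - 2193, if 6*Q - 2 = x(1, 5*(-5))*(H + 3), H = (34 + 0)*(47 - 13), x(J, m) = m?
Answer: -42131/6 ≈ -7021.8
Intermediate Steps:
H = 1156 (H = 34*34 = 1156)
Q = -28973/6 (Q = 1/3 + ((5*(-5))*(1156 + 3))/6 = 1/3 + (-25*1159)/6 = 1/3 + (1/6)*(-28975) = 1/3 - 28975/6 = -28973/6 ≈ -4828.8)
Q - 2193 = -28973/6 - 2193 = -42131/6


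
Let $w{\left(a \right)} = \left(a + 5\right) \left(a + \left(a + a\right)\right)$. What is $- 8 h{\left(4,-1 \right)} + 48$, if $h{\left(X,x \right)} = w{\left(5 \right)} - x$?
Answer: $-1160$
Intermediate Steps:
$w{\left(a \right)} = 3 a \left(5 + a\right)$ ($w{\left(a \right)} = \left(5 + a\right) \left(a + 2 a\right) = \left(5 + a\right) 3 a = 3 a \left(5 + a\right)$)
$h{\left(X,x \right)} = 150 - x$ ($h{\left(X,x \right)} = 3 \cdot 5 \left(5 + 5\right) - x = 3 \cdot 5 \cdot 10 - x = 150 - x$)
$- 8 h{\left(4,-1 \right)} + 48 = - 8 \left(150 - -1\right) + 48 = - 8 \left(150 + 1\right) + 48 = \left(-8\right) 151 + 48 = -1208 + 48 = -1160$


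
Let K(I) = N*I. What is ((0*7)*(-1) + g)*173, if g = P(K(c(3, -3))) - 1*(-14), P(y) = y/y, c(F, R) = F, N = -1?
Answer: 2595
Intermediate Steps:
K(I) = -I
P(y) = 1
g = 15 (g = 1 - 1*(-14) = 1 + 14 = 15)
((0*7)*(-1) + g)*173 = ((0*7)*(-1) + 15)*173 = (0*(-1) + 15)*173 = (0 + 15)*173 = 15*173 = 2595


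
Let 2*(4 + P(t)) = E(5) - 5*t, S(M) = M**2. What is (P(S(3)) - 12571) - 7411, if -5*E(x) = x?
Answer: -20009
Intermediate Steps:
E(x) = -x/5
P(t) = -9/2 - 5*t/2 (P(t) = -4 + (-1/5*5 - 5*t)/2 = -4 + (-1 - 5*t)/2 = -4 + (-1/2 - 5*t/2) = -9/2 - 5*t/2)
(P(S(3)) - 12571) - 7411 = ((-9/2 - 5/2*3**2) - 12571) - 7411 = ((-9/2 - 5/2*9) - 12571) - 7411 = ((-9/2 - 45/2) - 12571) - 7411 = (-27 - 12571) - 7411 = -12598 - 7411 = -20009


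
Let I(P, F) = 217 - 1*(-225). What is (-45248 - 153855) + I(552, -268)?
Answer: -198661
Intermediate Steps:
I(P, F) = 442 (I(P, F) = 217 + 225 = 442)
(-45248 - 153855) + I(552, -268) = (-45248 - 153855) + 442 = -199103 + 442 = -198661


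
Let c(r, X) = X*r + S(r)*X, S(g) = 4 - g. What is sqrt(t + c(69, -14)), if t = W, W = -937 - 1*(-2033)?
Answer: 4*sqrt(65) ≈ 32.249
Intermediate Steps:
W = 1096 (W = -937 + 2033 = 1096)
t = 1096
c(r, X) = X*r + X*(4 - r) (c(r, X) = X*r + (4 - r)*X = X*r + X*(4 - r))
sqrt(t + c(69, -14)) = sqrt(1096 + 4*(-14)) = sqrt(1096 - 56) = sqrt(1040) = 4*sqrt(65)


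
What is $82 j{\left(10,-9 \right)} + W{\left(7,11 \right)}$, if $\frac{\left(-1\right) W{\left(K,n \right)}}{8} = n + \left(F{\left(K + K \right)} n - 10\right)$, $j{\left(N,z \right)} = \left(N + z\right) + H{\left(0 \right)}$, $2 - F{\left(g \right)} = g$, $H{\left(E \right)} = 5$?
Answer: $1540$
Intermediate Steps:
$F{\left(g \right)} = 2 - g$
$j{\left(N,z \right)} = 5 + N + z$ ($j{\left(N,z \right)} = \left(N + z\right) + 5 = 5 + N + z$)
$W{\left(K,n \right)} = 80 - 8 n - 8 n \left(2 - 2 K\right)$ ($W{\left(K,n \right)} = - 8 \left(n + \left(\left(2 - \left(K + K\right)\right) n - 10\right)\right) = - 8 \left(n + \left(\left(2 - 2 K\right) n - 10\right)\right) = - 8 \left(n + \left(n \left(2 - 2 K\right) - 10\right)\right) = - 8 \left(n + \left(-10 + n \left(2 - 2 K\right)\right)\right) = - 8 \left(-10 + n + n \left(2 - 2 K\right)\right) = 80 - 8 n - 8 n \left(2 - 2 K\right)$)
$82 j{\left(10,-9 \right)} + W{\left(7,11 \right)} = 82 \left(5 + 10 - 9\right) + \left(80 - 264 + 16 \cdot 7 \cdot 11\right) = 82 \cdot 6 + \left(80 - 264 + 1232\right) = 492 + 1048 = 1540$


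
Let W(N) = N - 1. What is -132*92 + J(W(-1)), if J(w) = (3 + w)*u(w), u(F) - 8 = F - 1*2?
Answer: -12140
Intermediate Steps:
u(F) = 6 + F (u(F) = 8 + (F - 1*2) = 8 + (F - 2) = 8 + (-2 + F) = 6 + F)
W(N) = -1 + N
J(w) = (3 + w)*(6 + w)
-132*92 + J(W(-1)) = -132*92 + (3 + (-1 - 1))*(6 + (-1 - 1)) = -12144 + (3 - 2)*(6 - 2) = -12144 + 1*4 = -12144 + 4 = -12140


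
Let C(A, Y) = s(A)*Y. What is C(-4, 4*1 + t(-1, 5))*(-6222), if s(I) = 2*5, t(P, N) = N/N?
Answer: -311100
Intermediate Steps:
t(P, N) = 1
s(I) = 10
C(A, Y) = 10*Y
C(-4, 4*1 + t(-1, 5))*(-6222) = (10*(4*1 + 1))*(-6222) = (10*(4 + 1))*(-6222) = (10*5)*(-6222) = 50*(-6222) = -311100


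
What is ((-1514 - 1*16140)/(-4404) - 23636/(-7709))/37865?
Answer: 24018763/128553325914 ≈ 0.00018684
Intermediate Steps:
((-1514 - 1*16140)/(-4404) - 23636/(-7709))/37865 = ((-1514 - 16140)*(-1/4404) - 23636*(-1/7709))*(1/37865) = (-17654*(-1/4404) + 23636/7709)*(1/37865) = (8827/2202 + 23636/7709)*(1/37865) = (120093815/16975218)*(1/37865) = 24018763/128553325914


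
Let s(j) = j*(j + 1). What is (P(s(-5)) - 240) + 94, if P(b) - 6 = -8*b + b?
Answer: -280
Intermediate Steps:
s(j) = j*(1 + j)
P(b) = 6 - 7*b (P(b) = 6 + (-8*b + b) = 6 - 7*b)
(P(s(-5)) - 240) + 94 = ((6 - (-35)*(1 - 5)) - 240) + 94 = ((6 - (-35)*(-4)) - 240) + 94 = ((6 - 7*20) - 240) + 94 = ((6 - 140) - 240) + 94 = (-134 - 240) + 94 = -374 + 94 = -280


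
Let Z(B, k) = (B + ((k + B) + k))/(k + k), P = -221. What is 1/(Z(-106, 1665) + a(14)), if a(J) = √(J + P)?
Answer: 2595735/576281056 - 8316675*I*√23/576281056 ≈ 0.0045043 - 0.069212*I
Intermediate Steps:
Z(B, k) = (2*B + 2*k)/(2*k) (Z(B, k) = (B + ((B + k) + k))/((2*k)) = (B + (B + 2*k))*(1/(2*k)) = (2*B + 2*k)*(1/(2*k)) = (2*B + 2*k)/(2*k))
a(J) = √(-221 + J) (a(J) = √(J - 221) = √(-221 + J))
1/(Z(-106, 1665) + a(14)) = 1/((-106 + 1665)/1665 + √(-221 + 14)) = 1/((1/1665)*1559 + √(-207)) = 1/(1559/1665 + 3*I*√23)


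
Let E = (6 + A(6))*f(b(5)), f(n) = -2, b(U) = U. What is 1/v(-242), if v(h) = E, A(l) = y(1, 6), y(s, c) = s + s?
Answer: -1/16 ≈ -0.062500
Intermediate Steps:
y(s, c) = 2*s
A(l) = 2 (A(l) = 2*1 = 2)
E = -16 (E = (6 + 2)*(-2) = 8*(-2) = -16)
v(h) = -16
1/v(-242) = 1/(-16) = -1/16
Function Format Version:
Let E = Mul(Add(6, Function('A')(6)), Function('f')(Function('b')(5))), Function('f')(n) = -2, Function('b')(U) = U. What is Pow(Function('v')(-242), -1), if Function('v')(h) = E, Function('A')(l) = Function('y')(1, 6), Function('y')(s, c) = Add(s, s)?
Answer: Rational(-1, 16) ≈ -0.062500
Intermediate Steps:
Function('y')(s, c) = Mul(2, s)
Function('A')(l) = 2 (Function('A')(l) = Mul(2, 1) = 2)
E = -16 (E = Mul(Add(6, 2), -2) = Mul(8, -2) = -16)
Function('v')(h) = -16
Pow(Function('v')(-242), -1) = Pow(-16, -1) = Rational(-1, 16)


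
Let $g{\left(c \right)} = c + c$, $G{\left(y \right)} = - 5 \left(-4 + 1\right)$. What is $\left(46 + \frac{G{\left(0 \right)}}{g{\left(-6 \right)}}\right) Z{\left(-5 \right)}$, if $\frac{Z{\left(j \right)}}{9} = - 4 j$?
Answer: $8055$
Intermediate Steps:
$G{\left(y \right)} = 15$ ($G{\left(y \right)} = \left(-5\right) \left(-3\right) = 15$)
$Z{\left(j \right)} = - 36 j$ ($Z{\left(j \right)} = 9 \left(- 4 j\right) = - 36 j$)
$g{\left(c \right)} = 2 c$
$\left(46 + \frac{G{\left(0 \right)}}{g{\left(-6 \right)}}\right) Z{\left(-5 \right)} = \left(46 + \frac{15}{2 \left(-6\right)}\right) \left(\left(-36\right) \left(-5\right)\right) = \left(46 + \frac{15}{-12}\right) 180 = \left(46 + 15 \left(- \frac{1}{12}\right)\right) 180 = \left(46 - \frac{5}{4}\right) 180 = \frac{179}{4} \cdot 180 = 8055$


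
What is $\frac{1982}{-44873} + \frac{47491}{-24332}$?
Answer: $- \frac{2179289667}{1091849836} \approx -1.996$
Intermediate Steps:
$\frac{1982}{-44873} + \frac{47491}{-24332} = 1982 \left(- \frac{1}{44873}\right) + 47491 \left(- \frac{1}{24332}\right) = - \frac{1982}{44873} - \frac{47491}{24332} = - \frac{2179289667}{1091849836}$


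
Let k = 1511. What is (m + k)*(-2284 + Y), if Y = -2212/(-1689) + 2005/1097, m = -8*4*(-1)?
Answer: -6520806819709/1852833 ≈ -3.5194e+6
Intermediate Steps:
m = 32 (m = -32*(-1) = 32)
Y = 5813009/1852833 (Y = -2212*(-1/1689) + 2005*(1/1097) = 2212/1689 + 2005/1097 = 5813009/1852833 ≈ 3.1374)
(m + k)*(-2284 + Y) = (32 + 1511)*(-2284 + 5813009/1852833) = 1543*(-4226057563/1852833) = -6520806819709/1852833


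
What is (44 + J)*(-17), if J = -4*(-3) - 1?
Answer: -935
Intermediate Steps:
J = 11 (J = 12 - 1 = 11)
(44 + J)*(-17) = (44 + 11)*(-17) = 55*(-17) = -935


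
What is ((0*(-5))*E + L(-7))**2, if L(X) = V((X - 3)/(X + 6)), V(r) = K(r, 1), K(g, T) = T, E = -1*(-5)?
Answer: 1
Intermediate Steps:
E = 5
V(r) = 1
L(X) = 1
((0*(-5))*E + L(-7))**2 = ((0*(-5))*5 + 1)**2 = (0*5 + 1)**2 = (0 + 1)**2 = 1**2 = 1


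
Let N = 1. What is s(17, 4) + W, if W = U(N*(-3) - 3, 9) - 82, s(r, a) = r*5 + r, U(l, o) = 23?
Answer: 43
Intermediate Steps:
s(r, a) = 6*r (s(r, a) = 5*r + r = 6*r)
W = -59 (W = 23 - 82 = -59)
s(17, 4) + W = 6*17 - 59 = 102 - 59 = 43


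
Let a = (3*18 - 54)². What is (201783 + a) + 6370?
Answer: 208153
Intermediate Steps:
a = 0 (a = (54 - 54)² = 0² = 0)
(201783 + a) + 6370 = (201783 + 0) + 6370 = 201783 + 6370 = 208153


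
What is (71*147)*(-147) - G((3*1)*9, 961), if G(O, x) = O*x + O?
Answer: -1560213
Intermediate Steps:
G(O, x) = O + O*x
(71*147)*(-147) - G((3*1)*9, 961) = (71*147)*(-147) - (3*1)*9*(1 + 961) = 10437*(-147) - 3*9*962 = -1534239 - 27*962 = -1534239 - 1*25974 = -1534239 - 25974 = -1560213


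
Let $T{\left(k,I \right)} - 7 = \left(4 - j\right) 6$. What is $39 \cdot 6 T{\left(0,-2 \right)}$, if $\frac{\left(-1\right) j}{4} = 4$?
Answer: $29718$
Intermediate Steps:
$j = -16$ ($j = \left(-4\right) 4 = -16$)
$T{\left(k,I \right)} = 127$ ($T{\left(k,I \right)} = 7 + \left(4 - -16\right) 6 = 7 + \left(4 + 16\right) 6 = 7 + 20 \cdot 6 = 7 + 120 = 127$)
$39 \cdot 6 T{\left(0,-2 \right)} = 39 \cdot 6 \cdot 127 = 234 \cdot 127 = 29718$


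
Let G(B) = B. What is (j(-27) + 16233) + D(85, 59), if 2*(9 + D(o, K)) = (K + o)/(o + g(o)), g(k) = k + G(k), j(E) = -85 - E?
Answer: 1374134/85 ≈ 16166.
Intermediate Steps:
g(k) = 2*k (g(k) = k + k = 2*k)
D(o, K) = -9 + (K + o)/(6*o) (D(o, K) = -9 + ((K + o)/(o + 2*o))/2 = -9 + ((K + o)/((3*o)))/2 = -9 + ((K + o)*(1/(3*o)))/2 = -9 + ((K + o)/(3*o))/2 = -9 + (K + o)/(6*o))
(j(-27) + 16233) + D(85, 59) = ((-85 - 1*(-27)) + 16233) + (1/6)*(59 - 53*85)/85 = ((-85 + 27) + 16233) + (1/6)*(1/85)*(59 - 4505) = (-58 + 16233) + (1/6)*(1/85)*(-4446) = 16175 - 741/85 = 1374134/85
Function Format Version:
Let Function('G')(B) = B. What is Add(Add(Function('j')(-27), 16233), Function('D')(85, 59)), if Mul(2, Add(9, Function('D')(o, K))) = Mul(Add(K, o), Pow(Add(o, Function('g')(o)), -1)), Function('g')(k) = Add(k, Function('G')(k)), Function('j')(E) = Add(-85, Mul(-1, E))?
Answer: Rational(1374134, 85) ≈ 16166.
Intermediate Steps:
Function('g')(k) = Mul(2, k) (Function('g')(k) = Add(k, k) = Mul(2, k))
Function('D')(o, K) = Add(-9, Mul(Rational(1, 6), Pow(o, -1), Add(K, o))) (Function('D')(o, K) = Add(-9, Mul(Rational(1, 2), Mul(Add(K, o), Pow(Add(o, Mul(2, o)), -1)))) = Add(-9, Mul(Rational(1, 2), Mul(Add(K, o), Pow(Mul(3, o), -1)))) = Add(-9, Mul(Rational(1, 2), Mul(Add(K, o), Mul(Rational(1, 3), Pow(o, -1))))) = Add(-9, Mul(Rational(1, 2), Mul(Rational(1, 3), Pow(o, -1), Add(K, o)))) = Add(-9, Mul(Rational(1, 6), Pow(o, -1), Add(K, o))))
Add(Add(Function('j')(-27), 16233), Function('D')(85, 59)) = Add(Add(Add(-85, Mul(-1, -27)), 16233), Mul(Rational(1, 6), Pow(85, -1), Add(59, Mul(-53, 85)))) = Add(Add(Add(-85, 27), 16233), Mul(Rational(1, 6), Rational(1, 85), Add(59, -4505))) = Add(Add(-58, 16233), Mul(Rational(1, 6), Rational(1, 85), -4446)) = Add(16175, Rational(-741, 85)) = Rational(1374134, 85)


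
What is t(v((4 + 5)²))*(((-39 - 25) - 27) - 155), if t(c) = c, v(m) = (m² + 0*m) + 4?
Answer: -1614990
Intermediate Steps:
v(m) = 4 + m² (v(m) = (m² + 0) + 4 = m² + 4 = 4 + m²)
t(v((4 + 5)²))*(((-39 - 25) - 27) - 155) = (4 + ((4 + 5)²)²)*(((-39 - 25) - 27) - 155) = (4 + (9²)²)*((-64 - 27) - 155) = (4 + 81²)*(-91 - 155) = (4 + 6561)*(-246) = 6565*(-246) = -1614990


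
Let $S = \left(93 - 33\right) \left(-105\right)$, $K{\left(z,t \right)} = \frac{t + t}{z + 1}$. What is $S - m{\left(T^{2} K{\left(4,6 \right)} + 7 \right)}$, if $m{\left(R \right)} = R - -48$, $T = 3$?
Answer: $- \frac{31883}{5} \approx -6376.6$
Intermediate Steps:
$K{\left(z,t \right)} = \frac{2 t}{1 + z}$
$S = -6300$ ($S = 60 \left(-105\right) = -6300$)
$m{\left(R \right)} = 48 + R$ ($m{\left(R \right)} = R + 48 = 48 + R$)
$S - m{\left(T^{2} K{\left(4,6 \right)} + 7 \right)} = -6300 - \left(48 + \left(3^{2} \cdot 2 \cdot 6 \frac{1}{1 + 4} + 7\right)\right) = -6300 - \left(48 + \left(9 \cdot 2 \cdot 6 \cdot \frac{1}{5} + 7\right)\right) = -6300 - \left(48 + \left(9 \cdot \frac{12}{5} + 7\right)\right) = -6300 - \left(48 + \left(\frac{108}{5} + 7\right)\right) = -6300 - \left(48 + \frac{143}{5}\right) = -6300 - \frac{383}{5} = - \frac{31883}{5}$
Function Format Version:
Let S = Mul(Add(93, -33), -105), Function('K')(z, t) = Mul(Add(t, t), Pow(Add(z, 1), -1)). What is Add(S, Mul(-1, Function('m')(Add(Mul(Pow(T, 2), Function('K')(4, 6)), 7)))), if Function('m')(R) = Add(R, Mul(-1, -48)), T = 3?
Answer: Rational(-31883, 5) ≈ -6376.6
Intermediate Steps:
Function('K')(z, t) = Mul(2, t, Pow(Add(1, z), -1)) (Function('K')(z, t) = Mul(Mul(2, t), Pow(Add(1, z), -1)) = Mul(2, t, Pow(Add(1, z), -1)))
S = -6300 (S = Mul(60, -105) = -6300)
Function('m')(R) = Add(48, R) (Function('m')(R) = Add(R, 48) = Add(48, R))
Add(S, Mul(-1, Function('m')(Add(Mul(Pow(T, 2), Function('K')(4, 6)), 7)))) = Add(-6300, Mul(-1, Add(48, Add(Mul(Pow(3, 2), Mul(2, 6, Pow(Add(1, 4), -1))), 7)))) = Add(-6300, Mul(-1, Add(48, Add(Mul(9, Mul(2, 6, Pow(5, -1))), 7)))) = Add(-6300, Mul(-1, Add(48, Add(Mul(9, Mul(2, 6, Rational(1, 5))), 7)))) = Add(-6300, Mul(-1, Add(48, Add(Mul(9, Rational(12, 5)), 7)))) = Add(-6300, Mul(-1, Add(48, Add(Rational(108, 5), 7)))) = Add(-6300, Mul(-1, Add(48, Rational(143, 5)))) = Add(-6300, Mul(-1, Rational(383, 5))) = Add(-6300, Rational(-383, 5)) = Rational(-31883, 5)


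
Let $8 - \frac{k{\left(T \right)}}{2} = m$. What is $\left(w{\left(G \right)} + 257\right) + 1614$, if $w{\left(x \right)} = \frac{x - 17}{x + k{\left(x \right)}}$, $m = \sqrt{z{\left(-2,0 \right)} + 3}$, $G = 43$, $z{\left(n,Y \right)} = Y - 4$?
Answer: $\frac{6521969}{3485} + \frac{52 i}{3485} \approx 1871.4 + 0.014921 i$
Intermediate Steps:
$z{\left(n,Y \right)} = -4 + Y$
$m = i$ ($m = \sqrt{\left(-4 + 0\right) + 3} = \sqrt{-4 + 3} = \sqrt{-1} = i \approx 1.0 i$)
$k{\left(T \right)} = 16 - 2 i$
$w{\left(x \right)} = \frac{-17 + x}{16 + x - 2 i}$ ($w{\left(x \right)} = \frac{x - 17}{x + \left(16 - 2 i\right)} = \frac{-17 + x}{16 + x - 2 i}$)
$\left(w{\left(G \right)} + 257\right) + 1614 = \left(\frac{-17 + 43}{16 + 43 - 2 i} + 257\right) + 1614 = \left(\frac{1}{59 - 2 i} 26 + 257\right) + 1614 = \left(\frac{59 + 2 i}{3485} \cdot 26 + 257\right) + 1614 = \left(\frac{26 \left(59 + 2 i\right)}{3485} + 257\right) + 1614 = \left(257 + \frac{26 \left(59 + 2 i\right)}{3485}\right) + 1614 = 1871 + \frac{26 \left(59 + 2 i\right)}{3485}$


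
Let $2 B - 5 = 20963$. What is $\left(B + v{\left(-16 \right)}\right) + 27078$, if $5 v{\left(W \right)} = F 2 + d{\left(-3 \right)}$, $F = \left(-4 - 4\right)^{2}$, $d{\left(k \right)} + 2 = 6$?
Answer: $\frac{187942}{5} \approx 37588.0$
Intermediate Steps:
$B = 10484$ ($B = \frac{5}{2} + \frac{1}{2} \cdot 20963 = \frac{5}{2} + \frac{20963}{2} = 10484$)
$d{\left(k \right)} = 4$ ($d{\left(k \right)} = -2 + 6 = 4$)
$F = 64$ ($F = \left(-8\right)^{2} = 64$)
$v{\left(W \right)} = \frac{132}{5}$ ($v{\left(W \right)} = \frac{64 \cdot 2 + 4}{5} = \frac{128 + 4}{5} = \frac{1}{5} \cdot 132 = \frac{132}{5}$)
$\left(B + v{\left(-16 \right)}\right) + 27078 = \left(10484 + \frac{132}{5}\right) + 27078 = \frac{52552}{5} + 27078 = \frac{187942}{5}$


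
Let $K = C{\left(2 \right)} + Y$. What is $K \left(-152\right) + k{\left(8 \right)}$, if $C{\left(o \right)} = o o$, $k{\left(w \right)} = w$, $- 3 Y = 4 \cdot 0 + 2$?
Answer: $- \frac{1496}{3} \approx -498.67$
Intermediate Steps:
$Y = - \frac{2}{3}$ ($Y = - \frac{4 \cdot 0 + 2}{3} = - \frac{0 + 2}{3} = \left(- \frac{1}{3}\right) 2 = - \frac{2}{3} \approx -0.66667$)
$C{\left(o \right)} = o^{2}$
$K = \frac{10}{3}$ ($K = 2^{2} - \frac{2}{3} = 4 - \frac{2}{3} = \frac{10}{3} \approx 3.3333$)
$K \left(-152\right) + k{\left(8 \right)} = \frac{10}{3} \left(-152\right) + 8 = - \frac{1520}{3} + 8 = - \frac{1496}{3}$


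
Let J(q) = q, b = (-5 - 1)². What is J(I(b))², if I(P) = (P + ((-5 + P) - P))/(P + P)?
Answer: 961/5184 ≈ 0.18538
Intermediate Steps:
b = 36 (b = (-6)² = 36)
I(P) = (-5 + P)/(2*P) (I(P) = (P - 5)/((2*P)) = (-5 + P)*(1/(2*P)) = (-5 + P)/(2*P))
J(I(b))² = ((½)*(-5 + 36)/36)² = ((½)*(1/36)*31)² = (31/72)² = 961/5184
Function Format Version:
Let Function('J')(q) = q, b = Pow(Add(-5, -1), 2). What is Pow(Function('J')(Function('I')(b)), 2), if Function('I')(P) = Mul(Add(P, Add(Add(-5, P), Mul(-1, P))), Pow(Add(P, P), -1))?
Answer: Rational(961, 5184) ≈ 0.18538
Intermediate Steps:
b = 36 (b = Pow(-6, 2) = 36)
Function('I')(P) = Mul(Rational(1, 2), Pow(P, -1), Add(-5, P)) (Function('I')(P) = Mul(Add(P, -5), Pow(Mul(2, P), -1)) = Mul(Add(-5, P), Mul(Rational(1, 2), Pow(P, -1))) = Mul(Rational(1, 2), Pow(P, -1), Add(-5, P)))
Pow(Function('J')(Function('I')(b)), 2) = Pow(Mul(Rational(1, 2), Pow(36, -1), Add(-5, 36)), 2) = Pow(Mul(Rational(1, 2), Rational(1, 36), 31), 2) = Pow(Rational(31, 72), 2) = Rational(961, 5184)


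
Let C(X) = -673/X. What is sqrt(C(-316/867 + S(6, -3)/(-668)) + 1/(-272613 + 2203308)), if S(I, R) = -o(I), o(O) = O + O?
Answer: sqrt(18223455646851034331135670)/96864898845 ≈ 44.071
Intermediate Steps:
o(O) = 2*O
S(I, R) = -2*I
sqrt(C(-316/867 + S(6, -3)/(-668)) + 1/(-272613 + 2203308)) = sqrt(-673/(-316/867 - 2*6/(-668)) + 1/(-272613 + 2203308)) = sqrt(-673/(-316*1/867 - 12*(-1/668)) + 1/1930695) = sqrt(-673/(-316/867 + 3/167) + 1/1930695) = sqrt(-673/(-50171/144789) + 1/1930695) = sqrt(-673*(-144789/50171) + 1/1930695) = sqrt(97442997/50171 + 1/1930695) = sqrt(188132707143086/96864898845) = sqrt(18223455646851034331135670)/96864898845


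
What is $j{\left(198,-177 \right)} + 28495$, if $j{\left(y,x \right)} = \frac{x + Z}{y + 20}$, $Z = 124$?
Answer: $\frac{6211857}{218} \approx 28495.0$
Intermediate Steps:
$j{\left(y,x \right)} = \frac{124 + x}{20 + y}$ ($j{\left(y,x \right)} = \frac{x + 124}{y + 20} = \frac{124 + x}{20 + y}$)
$j{\left(198,-177 \right)} + 28495 = \frac{124 - 177}{20 + 198} + 28495 = \frac{1}{218} \left(-53\right) + 28495 = - \frac{53}{218} + 28495 = \frac{6211857}{218}$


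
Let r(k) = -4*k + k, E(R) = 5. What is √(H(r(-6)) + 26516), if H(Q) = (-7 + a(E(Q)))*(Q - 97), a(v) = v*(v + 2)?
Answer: 28*√31 ≈ 155.90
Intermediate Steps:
r(k) = -3*k
a(v) = v*(2 + v)
H(Q) = -2716 + 28*Q (H(Q) = (-7 + 5*(2 + 5))*(Q - 97) = (-7 + 5*7)*(-97 + Q) = (-7 + 35)*(-97 + Q) = 28*(-97 + Q) = -2716 + 28*Q)
√(H(r(-6)) + 26516) = √((-2716 + 28*(-3*(-6))) + 26516) = √((-2716 + 28*18) + 26516) = √((-2716 + 504) + 26516) = √(-2212 + 26516) = √24304 = 28*√31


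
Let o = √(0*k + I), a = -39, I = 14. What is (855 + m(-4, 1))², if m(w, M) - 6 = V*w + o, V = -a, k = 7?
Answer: (705 + √14)² ≈ 5.0231e+5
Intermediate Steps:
o = √14 (o = √(0*7 + 14) = √(0 + 14) = √14 ≈ 3.7417)
V = 39 (V = -1*(-39) = 39)
m(w, M) = 6 + √14 + 39*w (m(w, M) = 6 + (39*w + √14) = 6 + (√14 + 39*w) = 6 + √14 + 39*w)
(855 + m(-4, 1))² = (855 + (6 + √14 + 39*(-4)))² = (855 + (6 + √14 - 156))² = (855 + (-150 + √14))² = (705 + √14)²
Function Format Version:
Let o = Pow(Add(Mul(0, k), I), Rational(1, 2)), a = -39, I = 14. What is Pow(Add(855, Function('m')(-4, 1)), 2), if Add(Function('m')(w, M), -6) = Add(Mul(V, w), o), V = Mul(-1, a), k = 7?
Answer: Pow(Add(705, Pow(14, Rational(1, 2))), 2) ≈ 5.0231e+5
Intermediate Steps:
o = Pow(14, Rational(1, 2)) (o = Pow(Add(Mul(0, 7), 14), Rational(1, 2)) = Pow(Add(0, 14), Rational(1, 2)) = Pow(14, Rational(1, 2)) ≈ 3.7417)
V = 39 (V = Mul(-1, -39) = 39)
Function('m')(w, M) = Add(6, Pow(14, Rational(1, 2)), Mul(39, w)) (Function('m')(w, M) = Add(6, Add(Mul(39, w), Pow(14, Rational(1, 2)))) = Add(6, Add(Pow(14, Rational(1, 2)), Mul(39, w))) = Add(6, Pow(14, Rational(1, 2)), Mul(39, w)))
Pow(Add(855, Function('m')(-4, 1)), 2) = Pow(Add(855, Add(6, Pow(14, Rational(1, 2)), Mul(39, -4))), 2) = Pow(Add(855, Add(6, Pow(14, Rational(1, 2)), -156)), 2) = Pow(Add(855, Add(-150, Pow(14, Rational(1, 2)))), 2) = Pow(Add(705, Pow(14, Rational(1, 2))), 2)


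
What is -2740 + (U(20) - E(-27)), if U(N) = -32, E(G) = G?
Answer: -2745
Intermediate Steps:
-2740 + (U(20) - E(-27)) = -2740 + (-32 - 1*(-27)) = -2740 + (-32 + 27) = -2740 - 5 = -2745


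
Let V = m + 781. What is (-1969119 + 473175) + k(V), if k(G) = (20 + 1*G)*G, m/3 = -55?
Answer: -1104168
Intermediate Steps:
m = -165 (m = 3*(-55) = -165)
V = 616 (V = -165 + 781 = 616)
k(G) = G*(20 + G) (k(G) = (20 + G)*G = G*(20 + G))
(-1969119 + 473175) + k(V) = (-1969119 + 473175) + 616*(20 + 616) = -1495944 + 616*636 = -1495944 + 391776 = -1104168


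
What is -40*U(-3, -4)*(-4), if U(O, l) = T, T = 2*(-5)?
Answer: -1600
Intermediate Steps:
T = -10
U(O, l) = -10
-40*U(-3, -4)*(-4) = -(-400)*(-4) = -40*40 = -1600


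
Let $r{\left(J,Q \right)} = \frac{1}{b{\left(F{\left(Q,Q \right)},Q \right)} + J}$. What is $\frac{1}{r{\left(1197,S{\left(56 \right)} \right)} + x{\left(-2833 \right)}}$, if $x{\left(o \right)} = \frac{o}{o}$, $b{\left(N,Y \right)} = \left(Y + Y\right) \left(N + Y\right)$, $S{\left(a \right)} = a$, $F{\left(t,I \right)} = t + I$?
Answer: $\frac{20013}{20014} \approx 0.99995$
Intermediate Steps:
$F{\left(t,I \right)} = I + t$
$b{\left(N,Y \right)} = 2 Y \left(N + Y\right)$
$x{\left(o \right)} = 1$
$r{\left(J,Q \right)} = \frac{1}{J + 6 Q^{2}}$ ($r{\left(J,Q \right)} = \frac{1}{2 Q \left(\left(Q + Q\right) + Q\right) + J} = \frac{1}{2 Q \left(2 Q + Q\right) + J} = \frac{1}{2 Q 3 Q + J} = \frac{1}{6 Q^{2} + J} = \frac{1}{J + 6 Q^{2}}$)
$\frac{1}{r{\left(1197,S{\left(56 \right)} \right)} + x{\left(-2833 \right)}} = \frac{1}{\frac{1}{1197 + 6 \cdot 56^{2}} + 1} = \frac{1}{\frac{1}{1197 + 6 \cdot 3136} + 1} = \frac{1}{\frac{1}{1197 + 18816} + 1} = \frac{1}{\frac{1}{20013} + 1} = \frac{1}{\frac{20014}{20013}} = \frac{20013}{20014}$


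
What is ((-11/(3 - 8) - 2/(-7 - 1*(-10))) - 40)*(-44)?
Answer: 25388/15 ≈ 1692.5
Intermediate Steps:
((-11/(3 - 8) - 2/(-7 - 1*(-10))) - 40)*(-44) = ((-11/(-5) - 2/(-7 + 10)) - 40)*(-44) = ((-11*(-⅕) - 2/3) - 40)*(-44) = ((11/5 - 2*⅓) - 40)*(-44) = ((11/5 - ⅔) - 40)*(-44) = (23/15 - 40)*(-44) = -577/15*(-44) = 25388/15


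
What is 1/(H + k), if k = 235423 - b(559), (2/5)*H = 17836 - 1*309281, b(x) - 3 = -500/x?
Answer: -1118/551388215 ≈ -2.0276e-6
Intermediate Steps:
b(x) = 3 - 500/x
H = -1457225/2 (H = 5*(17836 - 1*309281)/2 = 5*(17836 - 309281)/2 = (5/2)*(-291445) = -1457225/2 ≈ -7.2861e+5)
k = 131600280/559 (k = 235423 - (3 - 500/559) = 235423 - 1*1177/559 = 235423 - 1177/559 = 131600280/559 ≈ 2.3542e+5)
1/(H + k) = 1/(-1457225/2 + 131600280/559) = 1/(-551388215/1118) = -1118/551388215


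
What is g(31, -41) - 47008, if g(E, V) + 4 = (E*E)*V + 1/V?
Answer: -3542934/41 ≈ -86413.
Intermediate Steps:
g(E, V) = -4 + 1/V + V*E² (g(E, V) = -4 + ((E*E)*V + 1/V) = -4 + (E²*V + 1/V) = -4 + (V*E² + 1/V) = -4 + (1/V + V*E²) = -4 + 1/V + V*E²)
g(31, -41) - 47008 = (-4 + 1/(-41) - 41*31²) - 47008 = (-4 - 1/41 - 41*961) - 47008 = (-4 - 1/41 - 39401) - 47008 = -1615606/41 - 47008 = -3542934/41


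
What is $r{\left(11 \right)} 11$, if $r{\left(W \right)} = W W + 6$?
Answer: $1397$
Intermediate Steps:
$r{\left(W \right)} = 6 + W^{2}$ ($r{\left(W \right)} = W^{2} + 6 = 6 + W^{2}$)
$r{\left(11 \right)} 11 = \left(6 + 11^{2}\right) 11 = \left(6 + 121\right) 11 = 127 \cdot 11 = 1397$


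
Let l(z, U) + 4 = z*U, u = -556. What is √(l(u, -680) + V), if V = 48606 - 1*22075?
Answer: √404607 ≈ 636.09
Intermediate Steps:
V = 26531 (V = 48606 - 22075 = 26531)
l(z, U) = -4 + U*z (l(z, U) = -4 + z*U = -4 + U*z)
√(l(u, -680) + V) = √((-4 - 680*(-556)) + 26531) = √((-4 + 378080) + 26531) = √(378076 + 26531) = √404607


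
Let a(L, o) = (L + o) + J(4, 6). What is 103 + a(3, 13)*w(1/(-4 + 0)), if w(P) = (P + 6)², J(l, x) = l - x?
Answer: 4527/8 ≈ 565.88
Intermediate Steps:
a(L, o) = -2 + L + o (a(L, o) = (L + o) + (4 - 1*6) = (L + o) + (4 - 6) = (L + o) - 2 = -2 + L + o)
w(P) = (6 + P)²
103 + a(3, 13)*w(1/(-4 + 0)) = 103 + (-2 + 3 + 13)*(6 + 1/(-4 + 0))² = 103 + 14*(6 + 1/(-4))² = 103 + 14*(6 - ¼)² = 103 + 14*(23/4)² = 103 + 14*(529/16) = 103 + 3703/8 = 4527/8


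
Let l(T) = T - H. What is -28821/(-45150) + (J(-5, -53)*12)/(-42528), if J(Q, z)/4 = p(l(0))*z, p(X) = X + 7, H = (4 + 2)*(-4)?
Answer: 8309738/3333575 ≈ 2.4927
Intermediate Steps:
H = -24 (H = 6*(-4) = -24)
l(T) = 24 + T (l(T) = T - 1*(-24) = T + 24 = 24 + T)
p(X) = 7 + X
J(Q, z) = 124*z (J(Q, z) = 4*((7 + (24 + 0))*z) = 4*((7 + 24)*z) = 4*(31*z) = 124*z)
-28821/(-45150) + (J(-5, -53)*12)/(-42528) = -28821/(-45150) + ((124*(-53))*12)/(-42528) = -28821*(-1/45150) - 6572*12*(-1/42528) = 9607/15050 - 78864*(-1/42528) = 9607/15050 + 1643/886 = 8309738/3333575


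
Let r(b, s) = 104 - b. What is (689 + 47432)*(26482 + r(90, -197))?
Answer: 1275014016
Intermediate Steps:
(689 + 47432)*(26482 + r(90, -197)) = (689 + 47432)*(26482 + (104 - 1*90)) = 48121*(26482 + (104 - 90)) = 48121*(26482 + 14) = 48121*26496 = 1275014016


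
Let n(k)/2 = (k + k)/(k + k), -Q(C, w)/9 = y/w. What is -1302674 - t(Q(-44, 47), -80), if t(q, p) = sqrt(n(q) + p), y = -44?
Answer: -1302674 - I*sqrt(78) ≈ -1.3027e+6 - 8.8318*I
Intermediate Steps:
Q(C, w) = 396/w (Q(C, w) = -(-396)/w = 396/w)
n(k) = 2 (n(k) = 2*((k + k)/(k + k)) = 2*((2*k)/((2*k))) = 2*((2*k)*(1/(2*k))) = 2*1 = 2)
t(q, p) = sqrt(2 + p)
-1302674 - t(Q(-44, 47), -80) = -1302674 - sqrt(2 - 80) = -1302674 - sqrt(-78) = -1302674 - I*sqrt(78)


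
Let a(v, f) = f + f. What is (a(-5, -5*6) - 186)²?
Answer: 60516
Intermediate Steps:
a(v, f) = 2*f
(a(-5, -5*6) - 186)² = (2*(-5*6) - 186)² = (2*(-30) - 186)² = (-60 - 186)² = (-246)² = 60516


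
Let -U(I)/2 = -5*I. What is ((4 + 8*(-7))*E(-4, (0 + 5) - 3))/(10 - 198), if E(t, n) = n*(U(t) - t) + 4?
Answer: -884/47 ≈ -18.809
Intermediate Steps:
U(I) = 10*I (U(I) = -(-10)*I = 10*I)
E(t, n) = 4 + 9*n*t (E(t, n) = n*(10*t - t) + 4 = n*(9*t) + 4 = 9*n*t + 4 = 4 + 9*n*t)
((4 + 8*(-7))*E(-4, (0 + 5) - 3))/(10 - 198) = ((4 + 8*(-7))*(4 + 9*((0 + 5) - 3)*(-4)))/(10 - 198) = ((4 - 56)*(4 + 9*(5 - 3)*(-4)))/(-188) = -52*(4 + 9*2*(-4))*(-1/188) = -52*(4 - 72)*(-1/188) = -52*(-68)*(-1/188) = 3536*(-1/188) = -884/47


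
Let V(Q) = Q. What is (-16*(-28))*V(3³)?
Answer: 12096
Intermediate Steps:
(-16*(-28))*V(3³) = -16*(-28)*3³ = 448*27 = 12096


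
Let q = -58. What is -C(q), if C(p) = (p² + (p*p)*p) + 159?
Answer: 191589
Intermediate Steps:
C(p) = 159 + p² + p³ (C(p) = (p² + p²*p) + 159 = (p² + p³) + 159 = 159 + p² + p³)
-C(q) = -(159 + (-58)² + (-58)³) = -(159 + 3364 - 195112) = -1*(-191589) = 191589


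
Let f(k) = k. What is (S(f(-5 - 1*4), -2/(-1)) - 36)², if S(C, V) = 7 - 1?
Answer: 900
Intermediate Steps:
S(C, V) = 6
(S(f(-5 - 1*4), -2/(-1)) - 36)² = (6 - 36)² = (-30)² = 900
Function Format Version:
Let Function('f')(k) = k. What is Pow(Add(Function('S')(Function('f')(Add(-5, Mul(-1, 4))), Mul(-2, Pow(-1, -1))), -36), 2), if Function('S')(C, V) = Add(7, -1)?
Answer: 900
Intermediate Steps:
Function('S')(C, V) = 6
Pow(Add(Function('S')(Function('f')(Add(-5, Mul(-1, 4))), Mul(-2, Pow(-1, -1))), -36), 2) = Pow(Add(6, -36), 2) = Pow(-30, 2) = 900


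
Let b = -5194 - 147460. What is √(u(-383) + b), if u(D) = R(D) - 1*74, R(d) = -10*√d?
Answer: √(-152728 - 10*I*√383) ≈ 0.25 - 390.8*I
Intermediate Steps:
b = -152654
u(D) = -74 - 10*√D (u(D) = -10*√D - 1*74 = -10*√D - 74 = -74 - 10*√D)
√(u(-383) + b) = √((-74 - 10*I*√383) - 152654) = √(-152728 - 10*I*√383)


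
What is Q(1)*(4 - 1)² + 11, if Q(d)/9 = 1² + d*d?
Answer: 173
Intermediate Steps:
Q(d) = 9 + 9*d² (Q(d) = 9*(1² + d*d) = 9*(1 + d²) = 9 + 9*d²)
Q(1)*(4 - 1)² + 11 = (9 + 9*1²)*(4 - 1)² + 11 = (9 + 9*1)*3² + 11 = (9 + 9)*9 + 11 = 18*9 + 11 = 162 + 11 = 173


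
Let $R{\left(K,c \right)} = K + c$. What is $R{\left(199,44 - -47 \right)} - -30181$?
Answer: $30471$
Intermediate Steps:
$R{\left(199,44 - -47 \right)} - -30181 = \left(199 + \left(44 - -47\right)\right) - -30181 = \left(199 + \left(44 + 47\right)\right) + 30181 = \left(199 + 91\right) + 30181 = 290 + 30181 = 30471$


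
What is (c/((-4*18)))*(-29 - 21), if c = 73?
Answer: 1825/36 ≈ 50.694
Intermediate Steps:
(c/((-4*18)))*(-29 - 21) = (73/((-4*18)))*(-29 - 21) = (73/(-72))*(-50) = (73*(-1/72))*(-50) = -73/72*(-50) = 1825/36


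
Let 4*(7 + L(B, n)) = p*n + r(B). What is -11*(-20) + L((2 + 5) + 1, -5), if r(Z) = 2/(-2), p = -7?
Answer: 443/2 ≈ 221.50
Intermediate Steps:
r(Z) = -1 (r(Z) = 2*(-1/2) = -1)
L(B, n) = -29/4 - 7*n/4 (L(B, n) = -7 + (-7*n - 1)/4 = -7 + (-1 - 7*n)/4 = -7 + (-1/4 - 7*n/4) = -29/4 - 7*n/4)
-11*(-20) + L((2 + 5) + 1, -5) = -11*(-20) + (-29/4 - 7/4*(-5)) = 220 + (-29/4 + 35/4) = 220 + 3/2 = 443/2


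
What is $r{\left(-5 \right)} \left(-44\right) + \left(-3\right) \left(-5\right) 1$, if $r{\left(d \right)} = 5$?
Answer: $-205$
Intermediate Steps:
$r{\left(-5 \right)} \left(-44\right) + \left(-3\right) \left(-5\right) 1 = 5 \left(-44\right) + \left(-3\right) \left(-5\right) 1 = -220 + 15 \cdot 1 = -220 + 15 = -205$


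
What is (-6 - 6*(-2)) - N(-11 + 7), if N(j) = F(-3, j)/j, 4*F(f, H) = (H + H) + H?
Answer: 21/4 ≈ 5.2500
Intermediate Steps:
F(f, H) = 3*H/4 (F(f, H) = ((H + H) + H)/4 = (2*H + H)/4 = (3*H)/4 = 3*H/4)
N(j) = ¾ (N(j) = (3*j/4)/j = ¾)
(-6 - 6*(-2)) - N(-11 + 7) = (-6 - 6*(-2)) - 1*¾ = (-6 + 12) - ¾ = 6 - ¾ = 21/4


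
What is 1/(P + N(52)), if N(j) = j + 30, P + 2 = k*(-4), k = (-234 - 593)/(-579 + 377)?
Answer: 101/6426 ≈ 0.015717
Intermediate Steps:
k = 827/202 (k = -827/(-202) = -827*(-1/202) = 827/202 ≈ 4.0941)
P = -1856/101 (P = -2 + (827/202)*(-4) = -2 - 1654/101 = -1856/101 ≈ -18.376)
N(j) = 30 + j
1/(P + N(52)) = 1/(-1856/101 + (30 + 52)) = 1/(-1856/101 + 82) = 1/(6426/101) = 101/6426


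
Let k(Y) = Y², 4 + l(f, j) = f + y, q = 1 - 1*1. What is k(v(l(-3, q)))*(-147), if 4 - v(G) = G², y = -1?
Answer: -529200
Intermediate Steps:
q = 0 (q = 1 - 1 = 0)
l(f, j) = -5 + f (l(f, j) = -4 + (f - 1) = -4 + (-1 + f) = -5 + f)
v(G) = 4 - G²
k(v(l(-3, q)))*(-147) = (4 - (-5 - 3)²)²*(-147) = (4 - 1*(-8)²)²*(-147) = (4 - 1*64)²*(-147) = (4 - 64)²*(-147) = (-60)²*(-147) = 3600*(-147) = -529200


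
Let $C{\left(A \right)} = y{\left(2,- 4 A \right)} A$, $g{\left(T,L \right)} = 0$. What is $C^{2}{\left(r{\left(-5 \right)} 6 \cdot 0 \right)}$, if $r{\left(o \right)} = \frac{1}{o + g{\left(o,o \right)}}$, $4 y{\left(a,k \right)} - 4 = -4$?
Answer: $0$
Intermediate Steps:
$y{\left(a,k \right)} = 0$ ($y{\left(a,k \right)} = 1 + \frac{1}{4} \left(-4\right) = 1 - 1 = 0$)
$r{\left(o \right)} = \frac{1}{o}$ ($r{\left(o \right)} = \frac{1}{o + 0} = \frac{1}{o}$)
$C{\left(A \right)} = 0$ ($C{\left(A \right)} = 0 A = 0$)
$C^{2}{\left(r{\left(-5 \right)} 6 \cdot 0 \right)} = 0^{2} = 0$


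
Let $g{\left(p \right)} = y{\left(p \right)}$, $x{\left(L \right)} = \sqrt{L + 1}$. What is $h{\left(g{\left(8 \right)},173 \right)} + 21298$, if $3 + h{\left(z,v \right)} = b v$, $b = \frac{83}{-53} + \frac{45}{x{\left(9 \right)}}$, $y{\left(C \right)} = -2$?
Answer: $\frac{1114276}{53} + \frac{1557 \sqrt{10}}{2} \approx 23486.0$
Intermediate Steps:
$x{\left(L \right)} = \sqrt{1 + L}$
$b = - \frac{83}{53} + \frac{9 \sqrt{10}}{2}$ ($b = \frac{83}{-53} + \frac{45}{\sqrt{1 + 9}} = 83 \left(- \frac{1}{53}\right) + \frac{45}{\sqrt{10}} = - \frac{83}{53} + 45 \frac{\sqrt{10}}{10} = - \frac{83}{53} + \frac{9 \sqrt{10}}{2} \approx 12.664$)
$g{\left(p \right)} = -2$
$h{\left(z,v \right)} = -3 + v \left(- \frac{83}{53} + \frac{9 \sqrt{10}}{2}\right)$ ($h{\left(z,v \right)} = -3 + \left(- \frac{83}{53} + \frac{9 \sqrt{10}}{2}\right) v = -3 + v \left(- \frac{83}{53} + \frac{9 \sqrt{10}}{2}\right)$)
$h{\left(g{\left(8 \right)},173 \right)} + 21298 = \left(-3 - \frac{173 \left(166 - 477 \sqrt{10}\right)}{106}\right) + 21298 = \left(-3 - \left(\frac{14359}{53} - \frac{1557 \sqrt{10}}{2}\right)\right) + 21298 = \left(- \frac{14518}{53} + \frac{1557 \sqrt{10}}{2}\right) + 21298 = \frac{1114276}{53} + \frac{1557 \sqrt{10}}{2}$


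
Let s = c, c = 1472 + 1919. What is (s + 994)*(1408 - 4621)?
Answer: -14089005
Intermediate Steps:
c = 3391
s = 3391
(s + 994)*(1408 - 4621) = (3391 + 994)*(1408 - 4621) = 4385*(-3213) = -14089005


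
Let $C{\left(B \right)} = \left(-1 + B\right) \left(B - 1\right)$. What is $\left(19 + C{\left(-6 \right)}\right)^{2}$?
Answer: $4624$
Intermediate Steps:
$C{\left(B \right)} = \left(-1 + B\right)^{2}$ ($C{\left(B \right)} = \left(-1 + B\right) \left(-1 + B\right) = \left(-1 + B\right)^{2}$)
$\left(19 + C{\left(-6 \right)}\right)^{2} = \left(19 + \left(-1 - 6\right)^{2}\right)^{2} = \left(19 + \left(-7\right)^{2}\right)^{2} = \left(19 + 49\right)^{2} = 68^{2} = 4624$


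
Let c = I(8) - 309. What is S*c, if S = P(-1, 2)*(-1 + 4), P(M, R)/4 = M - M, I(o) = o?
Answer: 0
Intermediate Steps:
P(M, R) = 0 (P(M, R) = 4*(M - M) = 4*0 = 0)
S = 0 (S = 0*(-1 + 4) = 0*3 = 0)
c = -301 (c = 8 - 309 = -301)
S*c = 0*(-301) = 0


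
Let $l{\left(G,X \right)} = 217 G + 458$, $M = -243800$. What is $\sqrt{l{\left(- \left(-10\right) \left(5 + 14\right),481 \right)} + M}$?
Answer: $8 i \sqrt{3158} \approx 449.57 i$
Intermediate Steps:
$l{\left(G,X \right)} = 458 + 217 G$
$\sqrt{l{\left(- \left(-10\right) \left(5 + 14\right),481 \right)} + M} = \sqrt{\left(458 + 217 \left(- \left(-10\right) \left(5 + 14\right)\right)\right) - 243800} = \sqrt{\left(458 + 217 \left(- \left(-10\right) 19\right)\right) - 243800} = \sqrt{\left(458 + 217 \left(\left(-1\right) \left(-190\right)\right)\right) - 243800} = \sqrt{\left(458 + 217 \cdot 190\right) - 243800} = \sqrt{\left(458 + 41230\right) - 243800} = \sqrt{41688 - 243800} = \sqrt{-202112} = 8 i \sqrt{3158}$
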